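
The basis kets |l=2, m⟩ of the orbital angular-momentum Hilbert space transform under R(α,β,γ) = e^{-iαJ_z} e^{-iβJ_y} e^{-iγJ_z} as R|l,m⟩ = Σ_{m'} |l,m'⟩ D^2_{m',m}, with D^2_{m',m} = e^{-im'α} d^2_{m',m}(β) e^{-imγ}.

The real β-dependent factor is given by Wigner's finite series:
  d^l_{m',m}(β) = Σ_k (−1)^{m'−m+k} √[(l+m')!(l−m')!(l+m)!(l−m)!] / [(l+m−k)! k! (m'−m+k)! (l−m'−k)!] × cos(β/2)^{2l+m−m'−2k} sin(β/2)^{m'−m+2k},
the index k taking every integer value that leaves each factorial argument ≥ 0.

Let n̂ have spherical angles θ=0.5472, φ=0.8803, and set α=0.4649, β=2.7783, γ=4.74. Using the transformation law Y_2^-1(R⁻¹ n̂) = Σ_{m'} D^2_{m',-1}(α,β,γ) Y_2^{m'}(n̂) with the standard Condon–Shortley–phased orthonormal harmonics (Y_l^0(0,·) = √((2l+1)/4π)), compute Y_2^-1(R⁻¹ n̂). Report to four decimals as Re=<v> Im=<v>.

Re=0.1120 Im=-0.3608

Need the full column D^2_{m',-1} for m'=−2..2 at α=0.4649, β=2.7783, γ=4.74.
cos(β/2)=0.180649, sin(β/2)=0.983548
d^2_{-2,-1}: single k=1 term ⇒ +0.011597;  D = +0.009483-0.006675i
d^2_{-1,-1}: k∈[0..1] ⇒ +0.001065 -0.094707 = -0.093642;  D = -0.044278+0.082513i
d^2_{0,-1}: k∈[0..1] ⇒ -0.014203 +0.421015 = +0.406812;  D = +0.011231-0.406657i
d^2_{1,-1}: k∈[0..1] ⇒ +0.094707 -0.935797 = -0.841090;  D = +0.356189+0.761946i
d^2_{2,-1}: single k=0 term ⇒ -0.343757;  D = +0.269741+0.213093i
Y_2^{m'}(θ=0.5472,φ=0.8803) and Σ D·Y over m':
  (+0.0095-0.0067i)·(-0.0197-0.1027i)  (-0.0443+0.0825i)·(+0.2186-0.2646i)  (+0.0112-0.4067i)·(+0.3746+0.0000i)  (+0.3562+0.7619i)·(-0.2186-0.2646i)  (+0.2697+0.2131i)·(-0.0197+0.1027i)
Y_2^-1(R⁻¹ n̂) = +0.112047-0.360785i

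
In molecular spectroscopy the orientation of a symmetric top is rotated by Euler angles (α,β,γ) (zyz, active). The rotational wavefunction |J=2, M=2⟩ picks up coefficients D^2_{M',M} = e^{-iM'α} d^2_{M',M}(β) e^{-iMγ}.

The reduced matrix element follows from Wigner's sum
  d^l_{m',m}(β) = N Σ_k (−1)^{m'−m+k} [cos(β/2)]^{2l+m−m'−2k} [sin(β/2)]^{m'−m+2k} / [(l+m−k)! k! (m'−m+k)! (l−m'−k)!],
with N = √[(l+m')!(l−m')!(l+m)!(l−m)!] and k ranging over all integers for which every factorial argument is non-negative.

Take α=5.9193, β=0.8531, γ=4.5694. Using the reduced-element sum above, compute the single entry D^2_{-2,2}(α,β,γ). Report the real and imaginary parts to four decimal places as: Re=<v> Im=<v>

Re=-0.0265 Im=0.0125

D^2_{-2,2}(5.9193,0.8531,4.5694) = e^{-i·-2·5.9193}·d^2_{-2,2}(0.8531)·e^{-i·2·4.5694}. Compute d first:
c=cos(0.8531/2)=0.910399, s=sin(0.8531/2)=0.413732; N=√[1·24·24·1]=24.000000
k∈{4} keeps every argument non-negative
  k=4: (−1)^0·24.0000/(24)·0.9104^0·0.4137^4 = +0.029301
d^2_{-2,2}(0.8531) = +0.029301
D = (+0.746659-0.665207i)·(+0.029301)·(-0.959386-0.282096i) = -0.026487+0.012528i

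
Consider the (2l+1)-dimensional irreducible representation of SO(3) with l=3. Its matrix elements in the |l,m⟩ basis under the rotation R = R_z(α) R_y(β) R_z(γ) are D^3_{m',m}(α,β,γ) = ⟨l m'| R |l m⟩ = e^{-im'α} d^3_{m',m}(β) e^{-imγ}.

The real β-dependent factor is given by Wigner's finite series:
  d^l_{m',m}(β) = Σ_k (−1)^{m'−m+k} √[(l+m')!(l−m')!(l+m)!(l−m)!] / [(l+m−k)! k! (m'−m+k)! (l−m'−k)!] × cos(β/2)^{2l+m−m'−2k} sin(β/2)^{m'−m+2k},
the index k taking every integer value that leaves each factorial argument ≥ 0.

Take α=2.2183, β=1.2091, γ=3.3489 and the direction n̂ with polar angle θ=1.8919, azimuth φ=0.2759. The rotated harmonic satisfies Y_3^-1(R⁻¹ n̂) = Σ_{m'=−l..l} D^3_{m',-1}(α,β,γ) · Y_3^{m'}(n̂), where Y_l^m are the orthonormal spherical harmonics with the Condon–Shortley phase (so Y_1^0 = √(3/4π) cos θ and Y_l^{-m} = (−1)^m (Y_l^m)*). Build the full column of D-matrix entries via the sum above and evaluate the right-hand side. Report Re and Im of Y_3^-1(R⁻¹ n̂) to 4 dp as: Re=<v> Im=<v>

Need the full column D^3_{m',-1} for m'=−3..3 at α=2.2183, β=1.2091, γ=3.3489.
cos(β/2)=0.822758, sin(β/2)=0.568392
d^3_{-3,-1}: single k=2 term ⇒ +0.573363;  D = -0.479904-0.313748i
d^3_{-2,-1}: k∈[1..2] ⇒ +0.677655 -0.646830 = +0.030825;  D = +0.002109+0.030753i
d^3_{-1,-1}: k∈[0..2] ⇒ +0.310193 -1.184334 +0.423923 = -0.450217;  D = -0.339665+0.295505i
d^3_{0,-1}: k∈[0..2] ⇒ -0.742333 +1.062850 -0.169084 = +0.151432;  D = -0.148190-0.031169i
d^3_{1,-1}: k∈[0..2] ⇒ +0.888250 -0.565231 +0.033720 = +0.356740;  D = +0.152013+0.322731i
d^3_{2,-1}: k∈[0..1] ⇒ -0.646830 +0.154352 = -0.492478;  D = -0.228767+0.436119i
d^3_{3,-1}: single k=0 term ⇒ +0.273641;  D = -0.269951+0.044786i
Y_3^{m'}(θ=1.8919,φ=0.2759) and Σ D·Y over m':
  (-0.4799-0.3137i)·(+0.2412-0.2625i)  (+0.0021+0.0308i)·(-0.2473+0.1522i)  (-0.3397+0.2955i)·(-0.1481+0.0419i)  (-0.1482-0.0312i)·(+0.2947+0.0000i)  (+0.1520+0.3227i)·(+0.1481+0.0419i)  (-0.2288+0.4361i)·(-0.2473-0.1522i)  (-0.2700+0.0448i)·(-0.2412-0.2625i)
Y_3^-1(R⁻¹ n̂) = -0.000235+0.017024i

Re=-0.0002 Im=0.0170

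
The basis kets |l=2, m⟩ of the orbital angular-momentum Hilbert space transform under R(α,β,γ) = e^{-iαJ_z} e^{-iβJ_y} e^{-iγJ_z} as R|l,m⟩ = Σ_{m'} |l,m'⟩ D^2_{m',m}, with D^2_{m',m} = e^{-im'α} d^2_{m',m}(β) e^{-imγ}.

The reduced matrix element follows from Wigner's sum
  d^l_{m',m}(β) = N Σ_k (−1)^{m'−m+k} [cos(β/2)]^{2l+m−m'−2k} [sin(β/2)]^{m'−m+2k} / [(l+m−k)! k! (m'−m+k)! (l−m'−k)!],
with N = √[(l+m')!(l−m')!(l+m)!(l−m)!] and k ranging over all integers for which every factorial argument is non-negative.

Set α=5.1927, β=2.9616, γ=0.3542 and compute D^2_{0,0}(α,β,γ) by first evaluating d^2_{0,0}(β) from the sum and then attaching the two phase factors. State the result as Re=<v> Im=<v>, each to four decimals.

First d^2_{0,0}(β=2.9616), then the phase factors e^{-i(0)α} and e^{-i(0)γ}:
With c≡cos(β/2)=0.089875 and s≡sin(β/2)=0.995953, N=[2·2·2·2]^{1/2}=4.000000
Admissible k: 0..2 (factorial args all ≥0)
  k=0: (−1)^0·4.0000/(4)·0.0899^4·0.9960^0 = +0.000065
  k=1: (−1)^1·4.0000/(1)·0.0899^2·0.9960^2 = -0.032049
  k=2: (−1)^2·4.0000/(4)·0.0899^0·0.9960^4 = +0.983910
d^2_{0,0}(2.9616) = +0.000065 -0.032049 +0.983910 = +0.951926
Phases: e^{-i·(0)·5.1927}=+1.000000+0.000000i, e^{-i·(0)·0.3542}=+1.000000+0.000000i ⇒ D=+0.951926+0.000000i

Re=0.9519 Im=0.0000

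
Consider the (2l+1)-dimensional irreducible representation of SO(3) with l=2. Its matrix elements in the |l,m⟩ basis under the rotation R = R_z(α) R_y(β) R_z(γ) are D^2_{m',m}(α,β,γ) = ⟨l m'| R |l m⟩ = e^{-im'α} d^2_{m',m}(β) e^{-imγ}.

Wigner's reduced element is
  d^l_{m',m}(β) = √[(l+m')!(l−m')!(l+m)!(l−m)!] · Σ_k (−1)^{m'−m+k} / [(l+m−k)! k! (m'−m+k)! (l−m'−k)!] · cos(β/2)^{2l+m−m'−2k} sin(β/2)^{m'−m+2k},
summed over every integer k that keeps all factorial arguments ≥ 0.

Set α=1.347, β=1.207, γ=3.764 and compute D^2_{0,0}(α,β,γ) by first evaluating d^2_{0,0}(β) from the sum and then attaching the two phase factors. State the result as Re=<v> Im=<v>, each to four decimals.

Re=-0.3101 Im=0.0000

D^2_{0,0}(1.347,1.207,3.764) = e^{-i·0·1.347}·d^2_{0,0}(1.207)·e^{-i·0·3.764}. Compute d first:
With c≡cos(β/2)=0.823354 and s≡sin(β/2)=0.567528, N=[2·2·2·2]^{1/2}=4.000000
Admissible k: 0..2 (factorial args all ≥0)
  k=0: (−1)^0·4.0000/(4)·0.8234^4·0.5675^0 = +0.459565
  k=1: (−1)^1·4.0000/(1)·0.8234^2·0.5675^2 = -0.873389
  k=2: (−1)^2·4.0000/(4)·0.8234^0·0.5675^4 = +0.103740
d^2_{0,0}(1.207) = +0.459565 -0.873389 +0.103740 = -0.310083
D = (+1.000000+0.000000i)·(-0.310083)·(+1.000000+0.000000i) = -0.310083+0.000000i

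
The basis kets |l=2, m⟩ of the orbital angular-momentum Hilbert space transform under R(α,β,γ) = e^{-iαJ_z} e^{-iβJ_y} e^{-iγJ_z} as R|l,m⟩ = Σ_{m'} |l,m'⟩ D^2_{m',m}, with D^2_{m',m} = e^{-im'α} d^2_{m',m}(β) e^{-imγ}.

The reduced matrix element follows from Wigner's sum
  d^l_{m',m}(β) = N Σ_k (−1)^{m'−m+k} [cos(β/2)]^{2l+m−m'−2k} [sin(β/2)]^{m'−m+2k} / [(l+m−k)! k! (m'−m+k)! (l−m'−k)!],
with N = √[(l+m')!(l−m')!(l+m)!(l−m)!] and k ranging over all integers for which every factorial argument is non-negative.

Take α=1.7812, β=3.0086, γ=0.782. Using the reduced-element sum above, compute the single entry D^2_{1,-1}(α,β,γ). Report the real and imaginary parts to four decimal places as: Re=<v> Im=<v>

Re=-0.5291 Im=0.8225

First d^2_{1,-1}(β=3.0086), then the phase factors e^{-i(1)α} and e^{-i(-1)γ}:
With c≡cos(β/2)=0.066447 and s≡sin(β/2)=0.997790, N=[6·1·1·6]^{1/2}=6.000000
k: max(0,(-1)−(1))=0 … min(2+(-1),2−(1))=1
  k=0: (−1)^2·6.0000/(2)·0.0664^2·0.9978^2 = +0.013187
  k=1: (−1)^3·6.0000/(6)·0.0664^0·0.9978^4 = -0.991189
d^2_{1,-1}(3.0086) = +0.013187 -0.991189 = -0.978002
Phases: e^{-i·(1)·1.7812}=-0.208855-0.977947i, e^{-i·(-1)·0.782}=+0.709506+0.704700i ⇒ D=-0.529075+0.822537i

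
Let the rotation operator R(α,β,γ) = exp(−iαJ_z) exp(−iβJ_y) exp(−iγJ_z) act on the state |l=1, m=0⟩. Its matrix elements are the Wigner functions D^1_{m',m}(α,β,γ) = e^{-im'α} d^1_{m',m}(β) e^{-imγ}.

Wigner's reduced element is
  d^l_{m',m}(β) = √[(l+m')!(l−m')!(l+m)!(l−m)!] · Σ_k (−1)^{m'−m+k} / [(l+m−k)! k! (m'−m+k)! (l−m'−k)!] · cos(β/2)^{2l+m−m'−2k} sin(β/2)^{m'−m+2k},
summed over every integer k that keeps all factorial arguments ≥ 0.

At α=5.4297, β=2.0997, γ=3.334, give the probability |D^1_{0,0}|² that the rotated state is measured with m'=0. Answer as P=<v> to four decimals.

D^1_{0,0}(5.4297,2.0997,3.334) = e^{-i·0·5.4297}·d^1_{0,0}(2.0997)·e^{-i·0·3.334}. Compute d first:
With c≡cos(β/2)=0.497701 and s≡sin(β/2)=0.867349, N=[1·1·1·1]^{1/2}=1.000000
k: max(0,(0)−(0))=0 … min(1+(0),1−(0))=1
  k=0: (−1)^0·1.0000/(1)·0.4977^2·0.8673^0 = +0.247706
  k=1: (−1)^1·1.0000/(1)·0.4977^0·0.8673^2 = -0.752294
d^1_{0,0}(2.0997) = +0.247706 -0.752294 = -0.504587
|D^1_{0,0}|² = |d^1_{0,0}(β)|² = (-0.504587)² = 0.254608 (the z-rotation phases have unit modulus)

P=0.2546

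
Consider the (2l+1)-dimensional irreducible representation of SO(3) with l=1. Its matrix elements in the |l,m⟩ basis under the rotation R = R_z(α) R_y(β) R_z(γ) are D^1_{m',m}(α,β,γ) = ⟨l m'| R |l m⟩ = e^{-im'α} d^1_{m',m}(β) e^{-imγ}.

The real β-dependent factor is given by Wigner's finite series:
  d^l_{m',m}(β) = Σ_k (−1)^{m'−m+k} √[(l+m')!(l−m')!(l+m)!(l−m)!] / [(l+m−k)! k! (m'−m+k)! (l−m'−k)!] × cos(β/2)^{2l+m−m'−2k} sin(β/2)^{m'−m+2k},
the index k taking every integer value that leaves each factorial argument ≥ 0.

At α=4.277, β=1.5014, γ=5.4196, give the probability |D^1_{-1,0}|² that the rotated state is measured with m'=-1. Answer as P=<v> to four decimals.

First d^1_{-1,0}(β=1.5014), then the phase factors e^{-i(-1)α} and e^{-i(0)γ}:
c=cos(1.5014/2)=0.731212, s=sin(1.5014/2)=0.682151; N=√[1·2·1·1]=1.414214
k: max(0,(0)−(-1))=1 … min(1+(0),1−(-1))=1
  k=1: (−1)^0·1.4142/(1)·0.7312^1·0.6822^1 = +0.705405
d^1_{-1,0}(1.5014) = +0.705405
|D^1_{-1,0}|² = |d^1_{-1,0}(β)|² = (+0.705405)² = 0.497596 (the z-rotation phases have unit modulus)

P=0.4976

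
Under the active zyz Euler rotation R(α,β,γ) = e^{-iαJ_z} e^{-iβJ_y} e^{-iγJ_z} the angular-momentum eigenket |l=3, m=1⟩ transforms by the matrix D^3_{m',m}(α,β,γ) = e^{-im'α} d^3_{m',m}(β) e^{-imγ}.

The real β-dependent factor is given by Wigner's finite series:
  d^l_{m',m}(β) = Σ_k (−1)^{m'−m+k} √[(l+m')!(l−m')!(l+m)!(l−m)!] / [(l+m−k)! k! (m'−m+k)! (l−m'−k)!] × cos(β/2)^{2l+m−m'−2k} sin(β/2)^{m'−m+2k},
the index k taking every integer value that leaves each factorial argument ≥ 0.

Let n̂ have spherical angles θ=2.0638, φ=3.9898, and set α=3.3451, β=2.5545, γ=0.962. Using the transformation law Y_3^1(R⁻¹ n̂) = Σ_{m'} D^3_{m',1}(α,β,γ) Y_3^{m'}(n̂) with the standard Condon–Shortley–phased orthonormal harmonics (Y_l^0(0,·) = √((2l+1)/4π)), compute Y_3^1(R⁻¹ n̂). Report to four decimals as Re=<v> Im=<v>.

Re=-0.1669 Im=-0.3810

Need the full column D^3_{m',1} for m'=−3..3 at α=3.3451, β=2.5545, γ=0.962.
cos(β/2)=0.289349, sin(β/2)=0.957224
d^3_{-3,1}: single k=4 term ⇒ +0.272234;  D = -0.255591+0.093726i
d^3_{-2,1}: k∈[3..4] ⇒ +0.134380 -0.735341 = -0.600961;  D = -0.510762+0.316665i
d^3_{-1,1}: k∈[2..4] ⇒ +0.038536 -0.562324 +0.769274 = +0.245485;  D = -0.178191+0.168852i
d^3_{0,1}: k∈[1..3] ⇒ +0.006725 -0.220809 +0.805526 = +0.591442;  D = +0.338234-0.485182i
d^3_{1,1}: k∈[0..2] ⇒ +0.000587 -0.051381 +0.421743 = +0.370949;  D = -0.146259+0.340898i
d^3_{2,1}: k∈[0..1] ⇒ -0.006139 +0.134380 = +0.128241;  D = +0.025701-0.125639i
d^3_{3,1}: single k=0 term ⇒ +0.024875;  D = +0.000043+0.024875i
Y_3^{m'}(θ=2.0638,φ=3.9898) and Σ D·Y over m':
  (-0.2556+0.0937i)·(+0.2359+0.1603i)  (-0.5108+0.3167i)·(+0.0470+0.3724i)  (-0.1782+0.1689i)·(-0.0226+0.0256i)  (+0.3382-0.4852i)·(+0.3320+0.0000i)  (-0.1463+0.3409i)·(+0.0226+0.0256i)  (+0.0257-0.1256i)·(+0.0470-0.3724i)  (+0.0000+0.0249i)·(-0.2359+0.1603i)
Y_3^1(R⁻¹ n̂) = -0.166858-0.381045i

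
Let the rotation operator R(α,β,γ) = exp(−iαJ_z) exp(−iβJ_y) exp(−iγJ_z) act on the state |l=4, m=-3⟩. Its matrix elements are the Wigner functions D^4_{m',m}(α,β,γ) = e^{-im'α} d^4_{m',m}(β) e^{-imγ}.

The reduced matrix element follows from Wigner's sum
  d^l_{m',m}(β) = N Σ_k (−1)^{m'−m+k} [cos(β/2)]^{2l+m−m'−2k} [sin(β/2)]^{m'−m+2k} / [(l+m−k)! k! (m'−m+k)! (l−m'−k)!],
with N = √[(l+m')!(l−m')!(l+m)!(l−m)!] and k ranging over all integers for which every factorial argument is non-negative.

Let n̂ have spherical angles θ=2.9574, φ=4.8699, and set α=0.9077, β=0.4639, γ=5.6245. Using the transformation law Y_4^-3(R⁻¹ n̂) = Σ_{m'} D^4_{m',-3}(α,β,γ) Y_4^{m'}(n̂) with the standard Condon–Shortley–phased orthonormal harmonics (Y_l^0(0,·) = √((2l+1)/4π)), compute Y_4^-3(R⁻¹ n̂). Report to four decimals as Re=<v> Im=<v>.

Need the full column D^4_{m',-3} for m'=−4..4 at α=0.9077, β=0.4639, γ=5.6245.
cos(β/2)=0.973220, sin(β/2)=0.229876
d^4_{-4,-3}: single k=1 term ⇒ +0.537669;  D = -0.045083+0.535776i
d^4_{-3,-3}: k∈[0..1] ⇒ +0.804800 -0.314304 = +0.490496;  D = +0.359877+0.333279i
d^4_{-2,-3}: k∈[0..1] ⇒ -0.711270 +0.119047 = -0.592222;  D = -0.584596+0.094735i
d^4_{-1,-3}: k∈[0..1] ⇒ +0.356388 -0.033139 = +0.323249;  D = +0.155666-0.283299i
d^4_{0,-3}: k∈[0..1] ⇒ -0.125487 +0.007001 = -0.118486;  D = +0.046714+0.108889i
d^4_{1,-3}: k∈[0..1] ⇒ +0.033139 -0.001109 = +0.032029;  D = -0.030971-0.008167i
d^4_{2,-3}: k∈[0..1] ⇒ -0.006642 +0.000124 = -0.006518;  D = +0.005190-0.003944i
d^4_{3,-3}: k∈[0..1] ⇒ +0.000978 -0.000008 = +0.000971;  D = -0.000013+0.000970i
d^4_{4,-3}: single k=0 term ⇒ -0.000093;  D = -0.000073-0.000058i
Y_4^{m'}(θ=2.9574,φ=4.8699) and Σ D·Y over m':
  (-0.0451+0.5358i)·(+0.0004-0.0003i)  (+0.3599+0.3333i)·(+0.0034+0.0067i)  (-0.5846+0.0947i)·(-0.0615+0.0200i)  (+0.1557-0.2833i)·(-0.0503-0.3168i)  (+0.0467+0.1089i)·(+0.7085+0.0000i)  (-0.0310-0.0082i)·(+0.0503-0.3168i)  (+0.0052-0.0039i)·(-0.0615-0.0200i)  (-0.0000+0.0010i)·(-0.0034+0.0067i)  (-0.0001-0.0001i)·(+0.0004+0.0003i)
Y_4^-3(R⁻¹ n̂) = -0.035826+0.037880i

Re=-0.0358 Im=0.0379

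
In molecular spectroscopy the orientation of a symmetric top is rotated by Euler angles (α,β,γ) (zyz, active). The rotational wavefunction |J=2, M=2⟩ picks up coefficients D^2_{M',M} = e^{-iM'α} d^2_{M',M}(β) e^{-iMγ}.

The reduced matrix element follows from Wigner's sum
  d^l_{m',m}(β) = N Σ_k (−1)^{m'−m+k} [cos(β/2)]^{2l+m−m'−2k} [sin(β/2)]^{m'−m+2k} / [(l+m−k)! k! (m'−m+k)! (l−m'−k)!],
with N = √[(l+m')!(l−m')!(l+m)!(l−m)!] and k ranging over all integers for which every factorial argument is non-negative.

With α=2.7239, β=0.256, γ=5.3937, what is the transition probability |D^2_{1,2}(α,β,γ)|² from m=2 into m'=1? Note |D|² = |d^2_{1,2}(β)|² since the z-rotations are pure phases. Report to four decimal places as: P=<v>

P=0.0620

Split into d^2_{1,2}(β=0.256) × two z-phases.
c=cos(0.256/2)=0.991819, s=sin(0.256/2)=0.127651; N=√[6·1·24·1]=12.000000
k: max(0,(2)−(1))=1 … min(2+(2),2−(1))=1
  k=1: (−1)^0·12.0000/(6)·0.9918^3·0.1277^1 = +0.249087
d^2_{1,2}(0.256) = +0.249087
|D^2_{1,2}|² = |d^2_{1,2}(β)|² = (+0.249087)² = 0.062044 (the z-rotation phases have unit modulus)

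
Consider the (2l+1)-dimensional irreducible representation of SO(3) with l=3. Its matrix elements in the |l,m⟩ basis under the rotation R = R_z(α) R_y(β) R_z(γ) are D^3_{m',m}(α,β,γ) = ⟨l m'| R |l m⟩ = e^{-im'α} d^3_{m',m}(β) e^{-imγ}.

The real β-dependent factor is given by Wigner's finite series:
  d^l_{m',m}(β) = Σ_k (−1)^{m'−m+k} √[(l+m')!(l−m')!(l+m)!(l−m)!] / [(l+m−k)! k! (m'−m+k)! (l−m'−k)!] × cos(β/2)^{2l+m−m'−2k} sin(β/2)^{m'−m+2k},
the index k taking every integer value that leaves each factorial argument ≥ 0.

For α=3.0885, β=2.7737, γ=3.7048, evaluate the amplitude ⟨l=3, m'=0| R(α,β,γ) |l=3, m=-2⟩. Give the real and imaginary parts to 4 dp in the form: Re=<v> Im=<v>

D^3_{0,-2}(3.0885,2.7737,3.7048) = e^{-i·0·3.0885}·d^3_{0,-2}(2.7737)·e^{-i·-2·3.7048}. Compute d first:
With c≡cos(β/2)=0.182911 and s≡sin(β/2)=0.983130, N=[6·6·1·120]^{1/2}=65.726707
The bounds max(0,m−m')=0 and min(l+m,l−m')=1 give 2 terms
  k=0: (−1)^2·65.7267/(12)·0.1829^4·0.9831^2 = +0.005926
  k=1: (−1)^3·65.7267/(12)·0.1829^2·0.9831^4 = -0.171191
d^3_{0,-2}(2.7737) = +0.005926 -0.171191 = -0.165266
Phases: e^{-i·(0)·3.0885}=+1.000000+0.000000i, e^{-i·(-2)·3.7048}=+0.429900+0.902877i ⇒ D=-0.071048-0.149215i

Re=-0.0710 Im=-0.1492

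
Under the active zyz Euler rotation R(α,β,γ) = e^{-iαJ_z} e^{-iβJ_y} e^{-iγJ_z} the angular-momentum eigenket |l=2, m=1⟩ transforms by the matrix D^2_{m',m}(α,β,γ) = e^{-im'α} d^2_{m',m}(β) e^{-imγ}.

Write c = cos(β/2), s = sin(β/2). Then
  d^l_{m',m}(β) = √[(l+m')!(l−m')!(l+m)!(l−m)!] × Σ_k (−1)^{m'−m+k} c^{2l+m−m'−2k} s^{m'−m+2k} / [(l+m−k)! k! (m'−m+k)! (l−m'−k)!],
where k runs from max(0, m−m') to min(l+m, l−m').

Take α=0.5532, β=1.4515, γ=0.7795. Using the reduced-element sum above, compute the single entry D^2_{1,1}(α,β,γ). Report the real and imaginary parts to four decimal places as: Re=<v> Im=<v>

Re=-0.1006 Im=0.4143

Split into d^2_{1,1}(β=1.4515) × two z-phases.
Half-angle: c=0.748002, s=0.663697. N=√(6·1·6·1)=6.000000
k: max(0,(1)−(1))=0 … min(2+(1),2−(1))=1
  k=0: (−1)^0·6.0000/(6)·0.7480^4·0.6637^0 = +0.313048
  k=1: (−1)^1·6.0000/(2)·0.7480^2·0.6637^2 = -0.739377
d^2_{1,1}(1.4515) = +0.313048 -0.739377 = -0.426329
Attach z-rotation phases: D = e^{-i(1)(0.5532)}·(-0.426329)·e^{-i(1)(0.7795)} = -0.100551+0.414302i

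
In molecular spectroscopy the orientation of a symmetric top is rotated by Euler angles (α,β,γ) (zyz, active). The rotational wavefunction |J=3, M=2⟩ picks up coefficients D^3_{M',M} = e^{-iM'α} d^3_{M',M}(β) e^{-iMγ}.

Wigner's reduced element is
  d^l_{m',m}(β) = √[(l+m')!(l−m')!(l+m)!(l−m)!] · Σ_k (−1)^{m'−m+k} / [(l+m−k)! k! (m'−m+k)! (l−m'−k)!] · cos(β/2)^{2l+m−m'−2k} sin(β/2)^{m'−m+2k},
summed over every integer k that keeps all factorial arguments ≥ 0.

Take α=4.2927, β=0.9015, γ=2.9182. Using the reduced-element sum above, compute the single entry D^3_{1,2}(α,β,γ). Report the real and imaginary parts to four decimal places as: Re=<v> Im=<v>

Split into d^3_{1,2}(β=0.9015) × two z-phases.
With c≡cos(β/2)=0.900121 and s≡sin(β/2)=0.435641, N=[24·2·120·1]^{1/2}=75.894664
k: max(0,(2)−(1))=1 … min(3+(2),3−(1))=2
  k=1: (−1)^0·75.8947/(24)·0.9001^5·0.4356^1 = +0.814014
  k=2: (−1)^1·75.8947/(12)·0.9001^3·0.4356^3 = -0.381345
d^3_{1,2}(0.9015) = +0.814014 -0.381345 = +0.432670
Phases: e^{-i·(1)·4.2927}=-0.407476+0.913216i, e^{-i·(2)·2.9182}=+0.901841+0.432069i ⇒ D=-0.329716+0.280161i

Re=-0.3297 Im=0.2802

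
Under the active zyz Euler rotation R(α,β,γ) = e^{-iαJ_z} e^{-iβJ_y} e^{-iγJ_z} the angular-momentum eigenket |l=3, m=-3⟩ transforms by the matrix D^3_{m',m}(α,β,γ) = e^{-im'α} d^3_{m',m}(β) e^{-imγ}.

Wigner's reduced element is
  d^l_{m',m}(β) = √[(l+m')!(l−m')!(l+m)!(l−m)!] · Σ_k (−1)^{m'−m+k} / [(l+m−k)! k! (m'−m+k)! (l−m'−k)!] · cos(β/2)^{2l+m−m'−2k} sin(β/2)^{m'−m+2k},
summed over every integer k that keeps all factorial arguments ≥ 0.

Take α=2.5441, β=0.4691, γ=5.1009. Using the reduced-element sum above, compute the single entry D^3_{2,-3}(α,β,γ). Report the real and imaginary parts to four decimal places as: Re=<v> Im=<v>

First d^3_{2,-3}(β=0.4691), then the phase factors e^{-i(2)α} and e^{-i(-3)γ}:
Half-angle: c=0.972619, s=0.232405. N=√(120·1·1·720)=293.938769
k∈{0} keeps every argument non-negative
  k=0: (−1)^5·293.9388/(120)·0.9726^1·0.2324^5 = -0.001615
d^3_{2,-3}(0.4691) = -0.001615
D = (+0.367027+0.930210i)·(-0.001615)·(-0.918999+0.394261i) = +0.001137+0.001147i

Re=0.0011 Im=0.0011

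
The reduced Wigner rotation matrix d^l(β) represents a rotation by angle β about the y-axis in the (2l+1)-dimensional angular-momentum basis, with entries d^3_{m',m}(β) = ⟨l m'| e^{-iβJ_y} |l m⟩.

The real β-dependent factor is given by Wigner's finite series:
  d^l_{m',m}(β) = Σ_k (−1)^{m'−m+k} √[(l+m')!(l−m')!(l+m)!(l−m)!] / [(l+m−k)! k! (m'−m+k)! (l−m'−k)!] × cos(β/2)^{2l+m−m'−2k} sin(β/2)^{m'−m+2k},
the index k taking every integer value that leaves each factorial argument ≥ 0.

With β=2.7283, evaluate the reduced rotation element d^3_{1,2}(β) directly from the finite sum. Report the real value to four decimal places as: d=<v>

d=-0.0501

d^3_{1,2}(β=2.7283) via Wigner's sum:
Half-angle: c=0.205179, s=0.978725. N=√(24·2·120·1)=75.894664
Admissible k: 1..2 (factorial args all ≥0)
  k=1: (−1)^0·75.8947/(24)·0.2052^5·0.9787^1 = +0.001125
  k=2: (−1)^1·75.8947/(12)·0.2052^3·0.9787^3 = -0.051216
d^3_{1,2}(2.7283) = +0.001125 -0.051216 = -0.050091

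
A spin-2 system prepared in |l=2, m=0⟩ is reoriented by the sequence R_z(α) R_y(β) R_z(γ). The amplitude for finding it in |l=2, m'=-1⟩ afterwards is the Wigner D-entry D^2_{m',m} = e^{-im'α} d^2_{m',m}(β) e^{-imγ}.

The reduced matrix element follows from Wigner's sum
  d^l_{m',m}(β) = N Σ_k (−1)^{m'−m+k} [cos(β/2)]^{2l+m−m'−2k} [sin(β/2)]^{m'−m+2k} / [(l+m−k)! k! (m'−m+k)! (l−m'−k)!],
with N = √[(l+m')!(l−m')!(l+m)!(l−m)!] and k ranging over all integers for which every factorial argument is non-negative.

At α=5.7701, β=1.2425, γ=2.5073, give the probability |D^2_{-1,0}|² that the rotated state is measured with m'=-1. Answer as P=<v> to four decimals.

Split into d^2_{-1,0}(β=1.2425) × two z-phases.
c=cos(1.2425/2)=0.813152, s=sin(1.2425/2)=0.582052; N=√[1·6·2·2]=4.898979
k: max(0,(0)−(-1))=1 … min(2+(0),2−(-1))=2
  k=1: (−1)^0·4.8990/(2)·0.8132^3·0.5821^1 = +0.766570
  k=2: (−1)^1·4.8990/(2)·0.8132^1·0.5821^3 = -0.392765
d^2_{-1,0}(1.2425) = +0.766570 -0.392765 = +0.373805
|D^2_{-1,0}|² = |d^2_{-1,0}(β)|² = (+0.373805)² = 0.139730 (the z-rotation phases have unit modulus)

P=0.1397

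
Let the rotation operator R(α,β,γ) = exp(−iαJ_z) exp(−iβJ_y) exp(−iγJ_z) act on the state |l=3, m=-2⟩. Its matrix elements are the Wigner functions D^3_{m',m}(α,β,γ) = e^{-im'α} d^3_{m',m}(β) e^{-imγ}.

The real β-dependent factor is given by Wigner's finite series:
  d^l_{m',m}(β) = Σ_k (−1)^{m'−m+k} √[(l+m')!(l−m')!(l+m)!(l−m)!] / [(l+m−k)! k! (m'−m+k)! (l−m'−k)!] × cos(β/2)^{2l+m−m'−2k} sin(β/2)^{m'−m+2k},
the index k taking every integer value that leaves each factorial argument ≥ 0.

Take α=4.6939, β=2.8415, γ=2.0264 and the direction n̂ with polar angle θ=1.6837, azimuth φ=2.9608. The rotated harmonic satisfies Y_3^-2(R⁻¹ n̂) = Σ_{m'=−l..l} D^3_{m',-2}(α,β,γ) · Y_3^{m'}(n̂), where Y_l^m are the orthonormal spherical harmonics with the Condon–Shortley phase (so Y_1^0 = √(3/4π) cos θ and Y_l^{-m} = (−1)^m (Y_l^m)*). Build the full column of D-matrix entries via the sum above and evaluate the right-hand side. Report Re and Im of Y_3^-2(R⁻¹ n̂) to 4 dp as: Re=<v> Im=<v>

Re=0.0527 Im=0.0312

Need the full column D^3_{m',-2} for m'=−3..3 at α=4.6939, β=2.8415, γ=2.0264.
cos(β/2)=0.149484, sin(β/2)=0.988764
d^3_{-3,-2}: single k=1 term ⇒ +0.000181;  D = +0.000136-0.000119i
d^3_{-2,-2}: k∈[0..1] ⇒ +0.000011 -0.002441 = -0.002430;  D = -0.001559-0.001864i
d^3_{-1,-2}: k∈[0..1] ⇒ -0.000233 +0.020422 = +0.020188;  D = -0.015722+0.012664i
d^3_{0,-2}: k∈[0..1] ⇒ +0.002674 -0.116982 = -0.114309;  D = +0.070047+0.090332i
d^3_{1,-2}: k∈[0..1] ⇒ -0.020422 +0.446743 = +0.426322;  D = +0.341671-0.254973i
d^3_{2,-2}: k∈[0..1] ⇒ +0.106790 -0.934450 = -0.827661;  D = -0.482657-0.672357i
d^3_{3,-2}: single k=0 term ⇒ -0.346046;  D = +0.284796-0.196568i
Y_3^{m'}(θ=1.6837,φ=2.9608) and Σ D·Y over m':
  (+0.0001-0.0001i)·(-0.3506-0.2113i)  (-0.0016-0.0019i)·(-0.1063-0.0402i)  (-0.0157+0.0127i)·(+0.2958+0.0541i)  (+0.0700+0.0903i)·(+0.1235+0.0000i)  (+0.3417-0.2550i)·(-0.2958+0.0541i)  (-0.4827-0.6724i)·(-0.1063+0.0402i)  (+0.2848-0.1966i)·(+0.3506-0.2113i)
Y_3^-2(R⁻¹ n̂) = +0.052707+0.031232i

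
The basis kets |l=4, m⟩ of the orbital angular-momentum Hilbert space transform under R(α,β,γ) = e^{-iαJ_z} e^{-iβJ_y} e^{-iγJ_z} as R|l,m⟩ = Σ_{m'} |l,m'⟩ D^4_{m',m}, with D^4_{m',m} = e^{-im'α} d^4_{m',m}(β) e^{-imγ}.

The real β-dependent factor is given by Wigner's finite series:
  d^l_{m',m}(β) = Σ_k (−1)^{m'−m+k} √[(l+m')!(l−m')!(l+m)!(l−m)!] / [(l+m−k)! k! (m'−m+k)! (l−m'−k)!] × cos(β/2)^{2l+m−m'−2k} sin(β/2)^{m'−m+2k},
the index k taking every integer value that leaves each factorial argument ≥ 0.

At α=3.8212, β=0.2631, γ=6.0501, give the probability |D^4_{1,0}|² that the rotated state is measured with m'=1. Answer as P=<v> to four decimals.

Split into d^4_{1,0}(β=0.2631) × two z-phases.
Half-angle: c=0.991360, s=0.131171. N=√(120·6·24·24)=643.987578
k∈{0,1,2,3} keeps every argument non-negative
  k=0: (−1)^1·643.9876/(144)·0.9914^7·0.1312^1 = -0.552041
  k=1: (−1)^2·643.9876/(24)·0.9914^5·0.1312^3 = +0.057988
  k=2: (−1)^3·643.9876/(24)·0.9914^3·0.1312^5 = -0.001015
  k=3: (−1)^4·643.9876/(144)·0.9914^1·0.1312^7 = +0.000003
d^4_{1,0}(0.2631) = -0.552041 +0.057988 -0.001015 +0.000003 = -0.495066
|D^4_{1,0}|² = |d^4_{1,0}(β)|² = (-0.495066)² = 0.245090 (the z-rotation phases have unit modulus)

P=0.2451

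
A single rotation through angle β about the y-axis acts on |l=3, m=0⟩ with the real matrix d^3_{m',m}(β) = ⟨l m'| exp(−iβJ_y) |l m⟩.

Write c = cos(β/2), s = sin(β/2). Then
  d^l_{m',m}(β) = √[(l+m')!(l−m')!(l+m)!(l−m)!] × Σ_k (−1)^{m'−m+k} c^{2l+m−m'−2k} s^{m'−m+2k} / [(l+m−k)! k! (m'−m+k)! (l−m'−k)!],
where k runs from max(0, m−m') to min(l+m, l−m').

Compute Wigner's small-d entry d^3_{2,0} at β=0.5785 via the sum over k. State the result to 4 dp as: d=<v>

d=0.3428

d^3_{2,0}(β=0.5785) via Wigner's sum:
Half-angle: c=0.958458, s=0.285233. N=√(120·1·6·6)=65.726707
k: max(0,(0)−(2))=0 … min(3+(0),3−(2))=1
  k=0: (−1)^2·65.7267/(12)·0.9585^4·0.2852^2 = +0.376057
  k=1: (−1)^3·65.7267/(12)·0.9585^2·0.2852^4 = -0.033305
d^3_{2,0}(0.5785) = +0.376057 -0.033305 = +0.342752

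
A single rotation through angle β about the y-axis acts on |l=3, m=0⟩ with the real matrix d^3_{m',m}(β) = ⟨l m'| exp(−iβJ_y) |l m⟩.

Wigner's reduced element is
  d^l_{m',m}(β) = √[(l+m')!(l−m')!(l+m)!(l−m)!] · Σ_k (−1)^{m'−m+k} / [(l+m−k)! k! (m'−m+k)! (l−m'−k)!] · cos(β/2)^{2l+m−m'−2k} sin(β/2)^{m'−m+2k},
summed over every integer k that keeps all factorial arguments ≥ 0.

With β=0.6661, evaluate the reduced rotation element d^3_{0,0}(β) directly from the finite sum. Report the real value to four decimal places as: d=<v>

d^3_{0,0}(β=0.6661) via Wigner's sum:
Half-angle: c=0.945050, s=0.326927. N=√(6·6·6·6)=36.000000
The bounds max(0,m−m')=0 and min(l+m,l−m')=3 give 4 terms
  k=0: (−1)^0·36.0000/(36)·0.9450^6·0.3269^0 = +0.712406
  k=1: (−1)^1·36.0000/(4)·0.9450^4·0.3269^2 = -0.767295
  k=2: (−1)^2·36.0000/(4)·0.9450^2·0.3269^4 = +0.091824
  k=3: (−1)^3·36.0000/(36)·0.9450^0·0.3269^6 = -0.001221
d^3_{0,0}(0.6661) = +0.712406 -0.767295 +0.091824 -0.001221 = +0.035714

d=0.0357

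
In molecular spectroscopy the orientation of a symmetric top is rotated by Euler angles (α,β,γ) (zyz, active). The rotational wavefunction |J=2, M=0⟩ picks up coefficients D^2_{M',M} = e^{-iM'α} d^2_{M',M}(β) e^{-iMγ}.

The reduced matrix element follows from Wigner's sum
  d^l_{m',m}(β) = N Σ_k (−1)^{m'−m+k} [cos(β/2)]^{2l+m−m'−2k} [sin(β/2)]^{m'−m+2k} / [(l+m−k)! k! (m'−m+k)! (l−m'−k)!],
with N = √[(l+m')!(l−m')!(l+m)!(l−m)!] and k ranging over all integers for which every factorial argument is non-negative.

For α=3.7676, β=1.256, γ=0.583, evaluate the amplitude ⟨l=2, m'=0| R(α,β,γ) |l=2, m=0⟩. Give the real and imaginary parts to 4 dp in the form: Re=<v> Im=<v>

First d^2_{0,0}(β=1.256), then the phase factors e^{-i(0)α} and e^{-i(0)γ}:
With c≡cos(β/2)=0.809204 and s≡sin(β/2)=0.587528, N=[2·2·2·2]^{1/2}=4.000000
k∈{0,1,2} keeps every argument non-negative
  k=0: (−1)^0·4.0000/(4)·0.8092^4·0.5875^0 = +0.428778
  k=1: (−1)^1·4.0000/(1)·0.8092^2·0.5875^2 = -0.904134
  k=2: (−1)^2·4.0000/(4)·0.8092^0·0.5875^4 = +0.119155
d^2_{0,0}(1.256) = +0.428778 -0.904134 +0.119155 = -0.356201
D = (+1.000000+0.000000i)·(-0.356201)·(+1.000000+0.000000i) = -0.356201+0.000000i

Re=-0.3562 Im=0.0000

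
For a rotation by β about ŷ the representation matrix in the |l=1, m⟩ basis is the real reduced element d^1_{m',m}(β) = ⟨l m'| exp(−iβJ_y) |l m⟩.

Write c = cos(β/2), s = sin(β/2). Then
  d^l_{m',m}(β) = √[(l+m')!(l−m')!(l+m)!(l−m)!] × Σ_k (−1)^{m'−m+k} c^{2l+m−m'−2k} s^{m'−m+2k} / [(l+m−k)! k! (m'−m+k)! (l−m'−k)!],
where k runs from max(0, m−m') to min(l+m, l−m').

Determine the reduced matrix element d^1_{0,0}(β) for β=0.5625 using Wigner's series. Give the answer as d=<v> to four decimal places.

d^1_{0,0}(β=0.5625) via Wigner's sum:
Half-angle: c=0.960709, s=0.277557. N=√(1·1·1·1)=1.000000
k∈{0,1} keeps every argument non-negative
  k=0: (−1)^0·1.0000/(1)·0.9607^2·0.2776^0 = +0.922962
  k=1: (−1)^1·1.0000/(1)·0.9607^0·0.2776^2 = -0.077038
d^1_{0,0}(0.5625) = +0.922962 -0.077038 = +0.845924

d=0.8459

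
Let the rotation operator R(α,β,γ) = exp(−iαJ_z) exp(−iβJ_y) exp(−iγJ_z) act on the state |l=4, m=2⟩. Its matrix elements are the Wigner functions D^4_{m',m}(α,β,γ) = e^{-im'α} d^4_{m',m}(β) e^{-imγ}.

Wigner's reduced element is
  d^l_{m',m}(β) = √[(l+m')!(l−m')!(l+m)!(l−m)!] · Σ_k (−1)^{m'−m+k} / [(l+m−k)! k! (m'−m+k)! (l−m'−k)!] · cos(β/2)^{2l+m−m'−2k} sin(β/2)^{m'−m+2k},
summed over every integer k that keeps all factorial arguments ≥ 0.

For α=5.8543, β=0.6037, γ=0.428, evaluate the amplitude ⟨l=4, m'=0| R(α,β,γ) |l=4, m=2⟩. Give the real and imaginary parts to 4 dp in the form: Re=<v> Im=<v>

Split into d^4_{0,2}(β=0.6037) × two z-phases.
c=cos(0.6037/2)=0.954788, s=sin(0.6037/2)=0.297287; N=√[24·24·720·2]=910.735966
k: max(0,(2)−(0))=2 … min(4+(2),4−(0))=4
  k=2: (−1)^0·910.7360/(96)·0.9548^6·0.2973^2 = +0.635207
  k=3: (−1)^1·910.7360/(36)·0.9548^4·0.2973^4 = -0.164219
  k=4: (−1)^2·910.7360/(96)·0.9548^2·0.2973^6 = +0.005970
d^4_{0,2}(0.6037) = +0.635207 -0.164219 +0.005970 = +0.476959
D = (+1.000000+0.000000i)·(+0.476959)·(+0.655464-0.755227i) = +0.312629-0.360212i

Re=0.3126 Im=-0.3602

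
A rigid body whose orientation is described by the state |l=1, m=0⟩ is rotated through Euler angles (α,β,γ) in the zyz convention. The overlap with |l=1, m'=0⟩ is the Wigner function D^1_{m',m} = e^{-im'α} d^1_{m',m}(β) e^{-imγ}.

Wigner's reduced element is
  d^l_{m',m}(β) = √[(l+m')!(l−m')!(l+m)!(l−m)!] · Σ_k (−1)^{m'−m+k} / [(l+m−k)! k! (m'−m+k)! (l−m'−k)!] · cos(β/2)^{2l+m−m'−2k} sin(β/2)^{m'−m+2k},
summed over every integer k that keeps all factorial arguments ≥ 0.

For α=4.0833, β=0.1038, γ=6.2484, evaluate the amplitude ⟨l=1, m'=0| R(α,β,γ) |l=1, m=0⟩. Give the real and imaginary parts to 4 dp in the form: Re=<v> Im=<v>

D^1_{0,0}(4.0833,0.1038,6.2484) = e^{-i·0·4.0833}·d^1_{0,0}(0.1038)·e^{-i·0·6.2484}. Compute d first:
c=cos(0.1038/2)=0.998653, s=sin(0.1038/2)=0.051877; N=√[1·1·1·1]=1.000000
Admissible k: 0..1 (factorial args all ≥0)
  k=0: (−1)^0·1.0000/(1)·0.9987^2·0.0519^0 = +0.997309
  k=1: (−1)^1·1.0000/(1)·0.9987^0·0.0519^2 = -0.002691
d^1_{0,0}(0.1038) = +0.997309 -0.002691 = +0.994618
Attach z-rotation phases: D = e^{-i(0)(4.0833)}·(+0.994618)·e^{-i(0)(6.2484)} = +0.994618+0.000000i

Re=0.9946 Im=0.0000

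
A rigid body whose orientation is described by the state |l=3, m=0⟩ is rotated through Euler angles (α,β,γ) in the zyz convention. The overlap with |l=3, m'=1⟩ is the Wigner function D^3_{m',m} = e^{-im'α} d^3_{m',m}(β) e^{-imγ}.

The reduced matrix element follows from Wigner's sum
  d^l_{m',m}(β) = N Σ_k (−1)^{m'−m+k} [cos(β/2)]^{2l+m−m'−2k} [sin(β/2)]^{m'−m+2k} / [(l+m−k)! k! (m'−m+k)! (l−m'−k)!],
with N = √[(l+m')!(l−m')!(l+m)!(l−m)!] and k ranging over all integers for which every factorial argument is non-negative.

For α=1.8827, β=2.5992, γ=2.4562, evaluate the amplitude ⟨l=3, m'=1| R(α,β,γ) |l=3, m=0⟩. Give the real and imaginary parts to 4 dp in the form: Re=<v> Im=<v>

Re=0.1830 Im=0.5675

First d^3_{1,0}(β=2.5992), then the phase factors e^{-i(1)α} and e^{-i(0)γ}:
c=cos(2.5992/2)=0.267884, s=sin(2.5992/2)=0.963451; N=√[24·2·6·6]=41.569219
Admissible k: 0..2 (factorial args all ≥0)
  k=0: (−1)^1·41.5692/(12)·0.2679^5·0.9635^1 = -0.004604
  k=1: (−1)^2·41.5692/(4)·0.2679^3·0.9635^3 = +0.178666
  k=2: (−1)^3·41.5692/(12)·0.2679^1·0.9635^5 = -0.770347
d^3_{1,0}(2.5992) = -0.004604 +0.178666 -0.770347 = -0.596285
Attach z-rotation phases: D = e^{-i(1)(1.8827)}·(-0.596285)·e^{-i(0)(2.4562)} = +0.182982+0.567515i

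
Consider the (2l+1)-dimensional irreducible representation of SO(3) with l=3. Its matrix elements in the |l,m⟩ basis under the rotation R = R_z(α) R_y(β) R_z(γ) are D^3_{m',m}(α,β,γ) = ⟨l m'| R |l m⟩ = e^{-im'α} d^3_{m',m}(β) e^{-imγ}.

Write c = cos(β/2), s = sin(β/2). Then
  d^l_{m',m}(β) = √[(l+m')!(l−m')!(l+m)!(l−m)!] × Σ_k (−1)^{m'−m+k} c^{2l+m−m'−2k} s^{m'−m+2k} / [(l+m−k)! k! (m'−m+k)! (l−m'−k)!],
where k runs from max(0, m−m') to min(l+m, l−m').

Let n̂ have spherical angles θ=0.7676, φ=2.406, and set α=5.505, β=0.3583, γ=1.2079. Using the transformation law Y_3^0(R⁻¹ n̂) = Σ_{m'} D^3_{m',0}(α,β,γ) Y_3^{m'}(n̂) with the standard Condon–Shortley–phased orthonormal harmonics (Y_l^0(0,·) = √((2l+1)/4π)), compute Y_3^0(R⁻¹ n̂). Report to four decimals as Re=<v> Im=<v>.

Need the full column D^3_{m',0} for m'=−3..3 at α=5.505, β=0.3583, γ=1.2079.
cos(β/2)=0.983996, sin(β/2)=0.178193
d^3_{-3,0}: single k=3 term ⇒ +0.024108;  D = -0.016674-0.017412i
d^3_{-2,0}: k∈[2..3] ⇒ +0.163048 -0.005347 = +0.157701;  D = +0.002275-0.157685i
d^3_{-1,0}: k∈[1..3] ⇒ +0.569439 -0.056023 +0.000612 = +0.514029;  D = +0.366086-0.360842i
d^3_{0,0}: k∈[0..3] ⇒ +0.907734 -0.267915 +0.008786 -0.000032 = +0.648573;  D = +0.648573+0.000000i
d^3_{1,0}: k∈[0..2] ⇒ -0.569439 +0.056023 -0.000612 = -0.514029;  D = -0.366086-0.360842i
d^3_{2,0}: k∈[0..1] ⇒ +0.163048 -0.005347 = +0.157701;  D = +0.002275+0.157685i
d^3_{3,0}: single k=0 term ⇒ -0.024108;  D = +0.016674-0.017412i
Y_3^{m'}(θ=0.7676,φ=2.406) and Σ D·Y over m':
  (-0.0167-0.0174i)·(+0.0830-0.1124i)  (+0.0023-0.1577i)·(+0.0353+0.3529i)  (+0.3661-0.3608i)·(-0.2644-0.2393i)  (+0.6486+0.0000i)·(-0.1104+0.0000i)  (-0.3661-0.3608i)·(+0.2644-0.2393i)  (+0.0023+0.1577i)·(+0.0353-0.3529i)  (+0.0167-0.0174i)·(-0.0830-0.1124i)
Y_3^0(R⁻¹ n̂) = -0.333095-0.000000i

Re=-0.3331 Im=0.0000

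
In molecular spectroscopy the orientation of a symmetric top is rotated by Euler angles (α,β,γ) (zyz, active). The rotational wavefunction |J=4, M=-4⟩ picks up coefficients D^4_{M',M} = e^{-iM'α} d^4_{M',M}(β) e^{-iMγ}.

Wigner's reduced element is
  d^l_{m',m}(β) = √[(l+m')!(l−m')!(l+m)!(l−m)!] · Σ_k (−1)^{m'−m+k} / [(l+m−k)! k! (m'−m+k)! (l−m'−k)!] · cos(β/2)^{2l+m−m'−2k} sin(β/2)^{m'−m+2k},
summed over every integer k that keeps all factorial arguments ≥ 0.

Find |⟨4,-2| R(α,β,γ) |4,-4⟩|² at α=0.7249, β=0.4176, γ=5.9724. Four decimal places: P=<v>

First d^4_{-2,-4}(β=0.4176), then the phase factors e^{-i(-2)α} and e^{-i(-4)γ}:
c=cos(0.4176/2)=0.978280, s=sin(0.4176/2)=0.207286; N=√[2·720·1·40320]=7619.763776
Admissible k: 0..0 (factorial args all ≥0)
  k=0: (−1)^2·7619.7638/(1440)·0.9783^6·0.2073^2 = +0.199296
d^4_{-2,-4}(0.4176) = +0.199296
|D^4_{-2,-4}|² = |d^4_{-2,-4}(β)|² = (+0.199296)² = 0.039719 (the z-rotation phases have unit modulus)

P=0.0397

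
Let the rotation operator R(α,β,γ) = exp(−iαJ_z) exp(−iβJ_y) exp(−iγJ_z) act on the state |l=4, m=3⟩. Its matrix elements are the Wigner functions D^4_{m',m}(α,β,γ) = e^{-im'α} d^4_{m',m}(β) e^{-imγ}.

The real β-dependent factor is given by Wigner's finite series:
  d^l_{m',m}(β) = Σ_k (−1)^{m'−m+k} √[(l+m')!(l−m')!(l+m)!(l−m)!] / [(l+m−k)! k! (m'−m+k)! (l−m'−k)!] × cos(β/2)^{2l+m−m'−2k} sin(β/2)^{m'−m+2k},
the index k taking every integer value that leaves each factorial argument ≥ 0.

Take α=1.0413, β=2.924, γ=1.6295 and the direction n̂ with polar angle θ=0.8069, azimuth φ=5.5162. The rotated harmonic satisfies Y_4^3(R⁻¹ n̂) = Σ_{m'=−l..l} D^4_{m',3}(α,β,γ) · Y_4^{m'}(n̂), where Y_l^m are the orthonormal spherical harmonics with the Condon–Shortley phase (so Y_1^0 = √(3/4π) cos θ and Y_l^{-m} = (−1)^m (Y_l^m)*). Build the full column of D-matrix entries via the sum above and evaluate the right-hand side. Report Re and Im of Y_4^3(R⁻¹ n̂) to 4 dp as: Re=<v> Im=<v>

Re=-0.3067 Im=0.0324

Need the full column D^4_{m',3} for m'=−4..4 at α=1.0413, β=2.924, γ=1.6295.
cos(β/2)=0.108582, sin(β/2)=0.994088
d^4_{-4,3}: single k=7 term ⇒ +0.294628;  D = +0.220861-0.195003i
d^4_{-3,3}: k∈[6..7] ⇒ +0.079645 -0.953667 = -0.874022;  D = +0.168330+0.857659i
d^4_{-2,3}: k∈[5..6] ⇒ +0.013950 -0.389757 = -0.375806;  D = +0.354830+0.123799i
d^4_{-1,3}: k∈[4..5] ⇒ +0.001796 -0.090309 = -0.088514;  D = +0.067378-0.057401i
d^4_{0,3}: k∈[3..4] ⇒ +0.000175 -0.014705 = -0.014529;  D = -0.002546-0.014305i
d^4_{1,3}: k∈[2..3] ⇒ +0.000013 -0.001796 = -0.001783;  D = -0.001673-0.000617i
d^4_{2,3}: k∈[1..2] ⇒ +0.000001 -0.000166 = -0.000166;  D = -0.000128+0.000105i
d^4_{3,3}: k∈[0..1] ⇒ +0.000000 -0.000011 = -0.000011;  D = +0.000002+0.000011i
d^4_{4,3}: single k=0 term ⇒ -0.000001;  D = +0.000000+0.000000i
Y_4^{m'}(θ=0.8069,φ=5.5162) and Σ D·Y over m':
  (+0.2209-0.1950i)·(-0.1200+0.0089i)  (+0.1683+0.8577i)·(-0.2175+0.2429i)  (+0.3548+0.1238i)·(+0.0151+0.4096i)  (+0.0674-0.0574i)·(+0.0595+0.0573i)  (-0.0025-0.0143i)·(-0.3535+0.0000i)  (-0.0017-0.0006i)·(-0.0595+0.0573i)  (-0.0001+0.0001i)·(+0.0151-0.4096i)  (+0.0000+0.0000i)·(+0.2175+0.2429i)  (+0.0000+0.0000i)·(-0.1200-0.0089i)
Y_4^3(R⁻¹ n̂) = -0.306736+0.032439i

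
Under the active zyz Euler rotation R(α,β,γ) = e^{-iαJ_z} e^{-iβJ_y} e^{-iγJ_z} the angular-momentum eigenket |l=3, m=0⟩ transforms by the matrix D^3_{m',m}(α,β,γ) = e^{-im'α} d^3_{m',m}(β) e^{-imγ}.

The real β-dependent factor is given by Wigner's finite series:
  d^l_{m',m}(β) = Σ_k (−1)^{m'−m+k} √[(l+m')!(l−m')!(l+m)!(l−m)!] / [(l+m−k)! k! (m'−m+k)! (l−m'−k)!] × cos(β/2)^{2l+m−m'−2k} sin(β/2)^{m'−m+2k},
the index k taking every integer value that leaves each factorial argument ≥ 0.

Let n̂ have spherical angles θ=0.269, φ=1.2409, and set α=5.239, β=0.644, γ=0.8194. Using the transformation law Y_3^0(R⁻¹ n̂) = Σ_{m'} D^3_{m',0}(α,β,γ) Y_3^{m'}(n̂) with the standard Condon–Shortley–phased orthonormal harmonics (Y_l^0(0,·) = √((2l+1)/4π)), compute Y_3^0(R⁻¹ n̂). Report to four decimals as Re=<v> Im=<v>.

Re=-0.1938 Im=0.0000

Need the full column D^3_{m',0} for m'=−3..3 at α=5.239, β=0.644, γ=0.8194.
cos(β/2)=0.948604, sin(β/2)=0.316464
d^3_{-3,0}: single k=3 term ⇒ +0.120989;  D = -0.120984-0.001093i
d^3_{-2,0}: k∈[2..3] ⇒ +0.444172 -0.049435 = +0.394737;  D = -0.195306-0.343035i
d^3_{-1,0}: k∈[1..3] ⇒ +0.842056 -0.281152 +0.010430 = +0.571334;  D = +0.287156-0.493927i
d^3_{0,0}: k∈[0..3] ⇒ +0.728636 -0.729849 +0.081229 -0.001004 = +0.079012;  D = +0.079012+0.000000i
d^3_{1,0}: k∈[0..2] ⇒ -0.842056 +0.281152 -0.010430 = -0.571334;  D = -0.287156-0.493927i
d^3_{2,0}: k∈[0..1] ⇒ +0.444172 -0.049435 = +0.394737;  D = -0.195306+0.343035i
d^3_{3,0}: single k=0 term ⇒ -0.120989;  D = +0.120984-0.001093i
Y_3^{m'}(θ=0.269,φ=1.2409) and Σ D·Y over m':
  (-0.1210-0.0011i)·(-0.0065+0.0043i)  (-0.1953-0.3430i)·(-0.0550-0.0427i)  (+0.2872-0.4939i)·(+0.1015-0.2963i)  (+0.0790+0.0000i)·(+0.5925+0.0000i)  (-0.2872-0.4939i)·(-0.1015-0.2963i)  (-0.1953+0.3430i)·(-0.0550+0.0427i)  (+0.1210-0.0011i)·(+0.0065+0.0043i)
Y_3^0(R⁻¹ n̂) = -0.193847-0.000000i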